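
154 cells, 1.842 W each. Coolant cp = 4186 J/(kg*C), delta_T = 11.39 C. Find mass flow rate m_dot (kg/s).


Step 1: Total heat Q = 154 * 1.842 W = 283.67 W
Step 2: denom = cp * dT = 4186 * 11.39 = 47679
Step 3: m_dot = 283.67 / 47679 = 0.005950 kg/s

0.005950 kg/s


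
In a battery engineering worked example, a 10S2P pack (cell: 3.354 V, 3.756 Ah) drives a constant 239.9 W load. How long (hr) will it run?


Step 1: E_pack = Ns * V_cell * Np * C_cell = 10 * 3.354 * 2 * 3.756 = 251.95 Wh
Step 2: t = E_pack / P = 251.95 / 239.9 = 1.050 hr

1.050 hr


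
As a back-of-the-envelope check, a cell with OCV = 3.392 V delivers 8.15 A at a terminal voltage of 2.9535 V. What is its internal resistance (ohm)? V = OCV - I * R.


R = (OCV - V) / I = (3.392 - 2.9535) / 8.15 = 0.05380 ohm

0.05380 ohm


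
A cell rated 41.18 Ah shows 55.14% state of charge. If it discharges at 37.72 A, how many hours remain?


Step 1: remaining = SOC/100 * C_total = 55.14/100 * 41.18 = 22.707 Ah
Step 2: t = remaining / I = 22.707 / 37.72 = 0.6020 hr

0.6020 hr


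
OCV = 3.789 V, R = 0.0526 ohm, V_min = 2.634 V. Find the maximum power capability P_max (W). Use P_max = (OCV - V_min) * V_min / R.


dV = OCV - V_min = 1.155 V (so I_max = dV / R)
P_max = dV * V_min / R = 1.155 * 2.634 / 0.0526 = 57.84 W

57.84 W


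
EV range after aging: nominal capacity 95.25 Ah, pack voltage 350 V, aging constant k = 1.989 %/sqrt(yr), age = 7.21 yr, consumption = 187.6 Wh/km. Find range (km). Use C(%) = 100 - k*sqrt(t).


Step 1: capacity retention = 100 - 1.989 * sqrt(7.21) = 100 - 1.989 * 2.6851 = 94.659%
Step 2: C_now = 95.25 * 94.659/100 = 90.163 Ah
Step 3: E_pack = V * C_now = 350 * 90.163 = 31557 Wh
Step 4: range = E_pack / consumption = 31557 / 187.6 = 168.2 km

168.2 km


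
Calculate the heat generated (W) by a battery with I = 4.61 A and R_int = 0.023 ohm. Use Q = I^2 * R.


Q = I^2 * R = 4.61^2 * 0.023 = 0.4888 W

0.4888 W


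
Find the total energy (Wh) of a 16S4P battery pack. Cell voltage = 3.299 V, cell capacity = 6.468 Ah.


E = Ns * Vcell * Np * Ccell = 16 * 3.299 * 4 * 6.468 = 1366 Wh

1366 Wh


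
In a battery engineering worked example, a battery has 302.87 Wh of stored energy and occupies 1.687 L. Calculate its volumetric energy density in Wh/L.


ED = E / V = 302.87 / 1.687 = 179.5 Wh/L

179.5 Wh/L


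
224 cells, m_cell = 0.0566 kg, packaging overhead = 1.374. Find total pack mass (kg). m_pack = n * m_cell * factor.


Cell mass sum = 224 * 0.0566 = 12.678 kg
With overhead 1.374: m_pack = 12.678 * 1.374 = 17.42 kg

17.42 kg


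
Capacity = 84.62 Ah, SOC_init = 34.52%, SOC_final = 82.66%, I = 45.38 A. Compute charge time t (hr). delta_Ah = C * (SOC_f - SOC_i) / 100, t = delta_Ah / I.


delta_Ah = 84.62 * (82.66 - 34.52) / 100 = 40.736 Ah
t = delta_Ah / I = 40.736 / 45.38 = 0.8977 hr

0.8977 hr


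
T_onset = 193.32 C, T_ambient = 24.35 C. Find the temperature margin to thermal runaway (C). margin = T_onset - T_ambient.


Safety margin = 193.32 C - 24.35 C = 168.97 C

168.97 C


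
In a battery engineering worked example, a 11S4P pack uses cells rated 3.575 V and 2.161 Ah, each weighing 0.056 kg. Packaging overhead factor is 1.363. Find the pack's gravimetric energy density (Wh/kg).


Step 1: V_pack = 11 * 3.575 = 39.325 V
Step 2: C_pack = 4 * 2.161 = 8.644 Ah
Step 3: E_pack = V_pack * C_pack = 39.325 * 8.644 = 339.93 Wh
Step 4: m_pack = 11 * 4 * 0.056 * 1.363 = 3.3584 kg
Step 5: ED = E_pack / m_pack = 339.93 / 3.3584 = 101.2 Wh/kg

101.2 Wh/kg


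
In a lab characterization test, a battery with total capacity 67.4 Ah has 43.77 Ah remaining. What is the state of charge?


SOC% = 43.77 / 67.4 * 100 = 64.94%

64.94%


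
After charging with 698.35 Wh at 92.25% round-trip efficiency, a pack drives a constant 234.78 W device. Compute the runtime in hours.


Step 1: E_discharge = eta/100 * E_charge = 92.25/100 * 698.35 = 644.23 Wh
Step 2: t = E_discharge / P = 644.23 / 234.78 = 2.744 hr

2.744 hr


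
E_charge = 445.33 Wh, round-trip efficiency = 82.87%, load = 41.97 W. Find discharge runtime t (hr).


Step 1: E_discharge = eta/100 * E_charge = 82.87/100 * 445.33 = 369.04 Wh
Step 2: t = E_discharge / P = 369.04 / 41.97 = 8.793 hr

8.793 hr


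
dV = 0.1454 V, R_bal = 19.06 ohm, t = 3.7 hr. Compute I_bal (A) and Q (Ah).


First, Ohm's law: I_bal = 0.1454 V / 19.06 ohm = 0.0076285 A
Then Q = I * t = 0.0076285 A * 3.7 hr = 0.02823 Ah

I=0.0076285 A, Q=0.02823 Ah


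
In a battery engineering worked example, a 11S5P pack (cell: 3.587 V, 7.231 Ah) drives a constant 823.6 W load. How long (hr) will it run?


Step 1: E_pack = Ns * V_cell * Np * C_cell = 11 * 3.587 * 5 * 7.231 = 1426.6 Wh
Step 2: t = E_pack / P = 1426.6 / 823.6 = 1.732 hr

1.732 hr


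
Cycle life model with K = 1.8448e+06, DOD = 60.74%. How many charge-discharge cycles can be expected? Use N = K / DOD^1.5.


DOD^1.5 = 473.38
N = K / DOD^1.5 = 1.8448e+06 / 473.38 = 3897

3897 cycles


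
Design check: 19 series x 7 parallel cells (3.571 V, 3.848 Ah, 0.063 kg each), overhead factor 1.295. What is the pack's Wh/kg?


Step 1: V_pack = 19 * 3.571 = 67.849 V
Step 2: C_pack = 7 * 3.848 = 26.936 Ah
Step 3: E_pack = V_pack * C_pack = 67.849 * 26.936 = 1827.6 Wh
Step 4: m_pack = 19 * 7 * 0.063 * 1.295 = 10.851 kg
Step 5: ED = E_pack / m_pack = 1827.6 / 10.851 = 168.4 Wh/kg

168.4 Wh/kg


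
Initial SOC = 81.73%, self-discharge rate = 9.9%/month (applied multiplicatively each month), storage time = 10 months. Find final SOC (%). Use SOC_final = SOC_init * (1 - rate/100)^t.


Monthly retention factor = 1 - 9.9/100 = 0.901
Over 10 months: factor^10 = 0.35257
SOC_final = 81.73 * 0.35257 = 28.82%

28.82%


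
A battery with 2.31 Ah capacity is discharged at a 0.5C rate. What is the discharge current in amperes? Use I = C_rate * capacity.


At 0.5C: I = 0.5 * 2.31 Ah = 1.155 A

1.155 A


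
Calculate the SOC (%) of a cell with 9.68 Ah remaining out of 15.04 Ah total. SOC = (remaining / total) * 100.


SOC% = 9.68 / 15.04 * 100 = 64.36%

64.36%


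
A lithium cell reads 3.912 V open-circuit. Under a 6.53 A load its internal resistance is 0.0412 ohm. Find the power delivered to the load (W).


Step 1: V_terminal = OCV - I*R = 3.912 - 6.53 * 0.0412 = 3.643 V
Step 2: P_out = V_terminal * I = 3.643 * 6.53 = 23.79 W

23.79 W


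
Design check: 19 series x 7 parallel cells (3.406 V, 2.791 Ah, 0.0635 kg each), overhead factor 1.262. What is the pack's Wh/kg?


Step 1: V_pack = 19 * 3.406 = 64.714 V
Step 2: C_pack = 7 * 2.791 = 19.537 Ah
Step 3: E_pack = V_pack * C_pack = 64.714 * 19.537 = 1264.3 Wh
Step 4: m_pack = 19 * 7 * 0.0635 * 1.262 = 10.658 kg
Step 5: ED = E_pack / m_pack = 1264.3 / 10.658 = 118.6 Wh/kg

118.6 Wh/kg


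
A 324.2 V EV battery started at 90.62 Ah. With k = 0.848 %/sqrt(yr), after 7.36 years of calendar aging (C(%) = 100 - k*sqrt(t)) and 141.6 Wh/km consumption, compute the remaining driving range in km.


Step 1: capacity retention = 100 - 0.848 * sqrt(7.36) = 100 - 0.848 * 2.7129 = 97.699%
Step 2: C_now = 90.62 * 97.699/100 = 88.535 Ah
Step 3: E_pack = V * C_now = 324.2 * 88.535 = 28703 Wh
Step 4: range = E_pack / consumption = 28703 / 141.6 = 202.7 km

202.7 km


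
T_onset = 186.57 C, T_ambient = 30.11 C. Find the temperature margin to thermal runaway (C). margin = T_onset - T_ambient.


margin = T_onset - T_ambient = 186.57 - 30.11 = 156.46 C

156.46 C


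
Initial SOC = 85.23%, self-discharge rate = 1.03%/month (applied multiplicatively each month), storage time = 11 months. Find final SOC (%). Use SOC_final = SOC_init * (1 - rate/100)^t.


decay = (1 - 1.03/100)^11 = 0.89236
SOC_final = 85.23 * 0.89236 = 76.06%

76.06%


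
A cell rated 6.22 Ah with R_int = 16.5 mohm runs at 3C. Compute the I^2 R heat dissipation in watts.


Convert: R = 16.5 mohm = 0.0165 ohm
Step 1: I = C_rate * capacity = 3 * 6.22 = 18.66 A
Step 2: Q = I^2 * R = 18.66^2 * 0.0165 = 348.2 * 0.0165 = 5.745 W

5.745 W


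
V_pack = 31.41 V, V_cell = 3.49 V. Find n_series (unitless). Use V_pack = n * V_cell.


n = V_pack / V_cell = 31.41 / 3.49 = 9

9


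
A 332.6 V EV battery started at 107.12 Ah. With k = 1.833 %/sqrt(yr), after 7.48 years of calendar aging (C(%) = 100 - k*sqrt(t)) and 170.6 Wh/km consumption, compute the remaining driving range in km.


Step 1: capacity retention = 100 - 1.833 * sqrt(7.48) = 100 - 1.833 * 2.735 = 94.987%
Step 2: C_now = 107.12 * 94.987/100 = 101.75 Ah
Step 3: E_pack = V * C_now = 332.6 * 101.75 = 33842 Wh
Step 4: range = E_pack / consumption = 33842 / 170.6 = 198.4 km

198.4 km


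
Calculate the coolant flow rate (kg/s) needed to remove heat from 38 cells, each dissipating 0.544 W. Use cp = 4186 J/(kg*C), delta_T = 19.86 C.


Step 1: Total heat Q = 38 * 0.544 W = 20.672 W
Step 2: denom = cp * dT = 4186 * 19.86 = 83134
Step 3: m_dot = 20.672 / 83134 = 2.487e-04 kg/s

2.487e-04 kg/s


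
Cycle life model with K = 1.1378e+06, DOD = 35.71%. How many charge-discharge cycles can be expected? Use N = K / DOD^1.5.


DOD^1.5 = 213.4
N = K / DOD^1.5 = 1.1378e+06 / 213.4 = 5332

5332 cycles


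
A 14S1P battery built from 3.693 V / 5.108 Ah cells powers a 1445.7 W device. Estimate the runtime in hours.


Step 1: E_pack = Ns * V_cell * Np * C_cell = 14 * 3.693 * 1 * 5.108 = 264.09 Wh
Step 2: t = E_pack / P = 264.09 / 1445.7 = 0.1827 hr

0.1827 hr


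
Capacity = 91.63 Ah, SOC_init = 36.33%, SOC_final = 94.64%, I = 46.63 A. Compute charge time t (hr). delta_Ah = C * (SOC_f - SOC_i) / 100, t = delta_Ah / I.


delta_Ah = 91.63 * (94.64 - 36.33) / 100 = 53.429 Ah
t = delta_Ah / I = 53.429 / 46.63 = 1.146 hr

1.146 hr


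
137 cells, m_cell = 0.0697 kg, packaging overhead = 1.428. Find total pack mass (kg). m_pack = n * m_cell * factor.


m_pack = n * m_cell * overhead = 137 * 0.0697 * 1.428 = 13.64 kg

13.64 kg


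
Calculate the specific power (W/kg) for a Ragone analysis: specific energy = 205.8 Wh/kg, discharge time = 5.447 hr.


Specific power = 205.8 Wh/kg / 5.447 hr = 37.78 W/kg

37.78 W/kg


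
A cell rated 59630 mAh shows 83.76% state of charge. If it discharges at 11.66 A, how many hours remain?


Convert: C_total = 59630 mAh = 59.63 Ah
Step 1: remaining = SOC/100 * C_total = 83.76/100 * 59.63 = 49.946 Ah
Step 2: t = remaining / I = 49.946 / 11.66 = 4.284 hr

4.284 hr


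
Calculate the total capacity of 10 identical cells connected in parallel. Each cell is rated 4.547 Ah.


C_total = 10 * 4.547 = 45.47 Ah

45.47 Ah


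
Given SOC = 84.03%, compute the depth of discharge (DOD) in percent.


Complement of SOC: DOD = 100% - 84.03% = 15.97%

15.97%


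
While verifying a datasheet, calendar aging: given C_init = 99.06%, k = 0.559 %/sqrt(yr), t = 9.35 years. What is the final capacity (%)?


Step 1: sqrt(9.35 yr) = 3.0578
Step 2: drop = 0.559 * 3.0578 = 1.7093
Step 3: C_final = 99.06 - 1.7093 = 97.35%

97.35%


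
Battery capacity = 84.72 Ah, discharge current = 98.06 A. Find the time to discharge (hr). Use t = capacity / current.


Runtime = 84.72 Ah / 98.06 A = 0.8640 hr

0.8640 hr


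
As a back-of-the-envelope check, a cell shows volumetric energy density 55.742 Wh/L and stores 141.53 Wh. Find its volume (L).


V = E / ED = 141.53 / 55.742 = 2.539 L

2.539 L


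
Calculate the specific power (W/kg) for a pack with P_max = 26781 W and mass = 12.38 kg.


Specific power = 26781 W / 12.38 kg = 2163 W/kg

2163 W/kg


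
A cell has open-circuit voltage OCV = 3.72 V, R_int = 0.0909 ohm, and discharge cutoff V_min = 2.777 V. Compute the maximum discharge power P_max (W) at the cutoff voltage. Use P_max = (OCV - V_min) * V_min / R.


P_max = (OCV - V_min) * V_min / R = (3.72 - 2.777) * 2.777 / 0.0909 = 0.943 * 2.777 / 0.0909 = 28.81 W

28.81 W


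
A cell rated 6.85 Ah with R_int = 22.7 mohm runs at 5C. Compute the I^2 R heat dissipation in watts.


Convert: R = 22.7 mohm = 0.0227 ohm
Step 1: I = C_rate * capacity = 5 * 6.85 = 34.25 A
Step 2: Q = I^2 * R = 34.25^2 * 0.0227 = 1173.1 * 0.0227 = 26.63 W

26.63 W


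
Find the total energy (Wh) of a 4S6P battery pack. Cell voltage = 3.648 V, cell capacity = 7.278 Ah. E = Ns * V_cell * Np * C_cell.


E = Ns * Vcell * Np * Ccell = 4 * 3.648 * 6 * 7.278 = 637.2 Wh

637.2 Wh


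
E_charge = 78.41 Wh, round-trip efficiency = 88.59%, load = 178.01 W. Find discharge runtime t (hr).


Step 1: E_discharge = eta/100 * E_charge = 88.59/100 * 78.41 = 69.463 Wh
Step 2: t = E_discharge / P = 69.463 / 178.01 = 0.3902 hr

0.3902 hr


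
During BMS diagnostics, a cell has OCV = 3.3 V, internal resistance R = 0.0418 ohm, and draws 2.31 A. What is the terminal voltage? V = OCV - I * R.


V = OCV - I*R = 3.3 - 2.31 * 0.0418 = 3.203 V

3.203 V


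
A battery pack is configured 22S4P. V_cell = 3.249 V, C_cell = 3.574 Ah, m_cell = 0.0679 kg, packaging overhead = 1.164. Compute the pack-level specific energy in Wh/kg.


Step 1: V_pack = 22 * 3.249 = 71.478 V
Step 2: C_pack = 4 * 3.574 = 14.296 Ah
Step 3: E_pack = V_pack * C_pack = 71.478 * 14.296 = 1021.8 Wh
Step 4: m_pack = 22 * 4 * 0.0679 * 1.164 = 6.9551 kg
Step 5: ED = E_pack / m_pack = 1021.8 / 6.9551 = 146.9 Wh/kg

146.9 Wh/kg


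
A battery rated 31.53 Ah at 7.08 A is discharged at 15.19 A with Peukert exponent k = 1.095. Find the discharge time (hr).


t_rated = C / I_rated = 31.53 / 7.08 = 4.4534 hr
(I_rated/I)^k = (0.4661)^1.095 = 0.4335
t = t_rated * (I_rated/I)^k = 4.4534 * 0.4335 = 1.931 hr

1.931 hr


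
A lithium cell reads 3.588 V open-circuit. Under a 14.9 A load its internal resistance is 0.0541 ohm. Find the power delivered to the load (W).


Step 1: V_terminal = OCV - I*R = 3.588 - 14.9 * 0.0541 = 2.7819 V
Step 2: P_out = V_terminal * I = 2.7819 * 14.9 = 41.45 W

41.45 W


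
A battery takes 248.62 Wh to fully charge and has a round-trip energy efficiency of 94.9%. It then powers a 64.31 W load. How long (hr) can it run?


Step 1: E_discharge = eta/100 * E_charge = 94.9/100 * 248.62 = 235.94 Wh
Step 2: t = E_discharge / P = 235.94 / 64.31 = 3.669 hr

3.669 hr


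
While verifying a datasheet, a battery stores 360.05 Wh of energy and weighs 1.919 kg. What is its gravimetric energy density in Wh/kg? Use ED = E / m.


Specific energy = 360.05 Wh / 1.919 kg = 187.6 Wh/kg

187.6 Wh/kg


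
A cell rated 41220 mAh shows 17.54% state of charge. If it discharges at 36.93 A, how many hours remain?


Convert: C_total = 41220 mAh = 41.22 Ah
Step 1: remaining = SOC/100 * C_total = 17.54/100 * 41.22 = 7.23 Ah
Step 2: t = remaining / I = 7.23 / 36.93 = 0.1958 hr

0.1958 hr


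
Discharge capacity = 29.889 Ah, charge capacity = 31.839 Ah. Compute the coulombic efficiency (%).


eta_c = Q_dis / Q_chg * 100 = 29.889 / 31.839 * 100 = 93.88%

93.88%


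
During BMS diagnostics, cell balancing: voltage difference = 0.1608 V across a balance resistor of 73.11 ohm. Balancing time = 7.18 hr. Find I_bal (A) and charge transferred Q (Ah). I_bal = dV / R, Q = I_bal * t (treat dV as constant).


I_bal = dV / R = 0.1608 / 73.11 = 0.0021994 A
Q = I_bal * t = 0.0021994 * 7.18 = 0.01579 Ah

I=0.0021994 A, Q=0.01579 Ah


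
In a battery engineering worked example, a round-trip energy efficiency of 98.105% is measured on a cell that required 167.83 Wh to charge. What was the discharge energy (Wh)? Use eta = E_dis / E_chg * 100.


E_dis = eta/100 * E_chg = 98.105/100 * 167.83 = 164.6 Wh

164.6 Wh


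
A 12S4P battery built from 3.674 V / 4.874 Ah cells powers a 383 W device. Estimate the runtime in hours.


Step 1: E_pack = Ns * V_cell * Np * C_cell = 12 * 3.674 * 4 * 4.874 = 859.54 Wh
Step 2: t = E_pack / P = 859.54 / 383 = 2.244 hr

2.244 hr


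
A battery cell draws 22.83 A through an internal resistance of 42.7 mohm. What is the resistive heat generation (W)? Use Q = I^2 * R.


Convert: R = 42.7 mohm = 0.0427 ohm
I^2 = 521.21
Q = 521.21 * 0.0427 = 22.26 W

22.26 W


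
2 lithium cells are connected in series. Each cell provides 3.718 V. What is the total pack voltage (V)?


Series voltages add: 2 * 3.718 V = 7.436 V

7.436 V


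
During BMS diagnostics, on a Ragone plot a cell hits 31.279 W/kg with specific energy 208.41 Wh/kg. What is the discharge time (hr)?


t = E / P = 208.41 / 31.279 = 6.663 hr

6.663 hr


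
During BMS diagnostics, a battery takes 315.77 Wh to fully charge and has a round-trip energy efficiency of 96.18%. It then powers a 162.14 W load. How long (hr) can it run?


Step 1: E_discharge = eta/100 * E_charge = 96.18/100 * 315.77 = 303.71 Wh
Step 2: t = E_discharge / P = 303.71 / 162.14 = 1.873 hr

1.873 hr


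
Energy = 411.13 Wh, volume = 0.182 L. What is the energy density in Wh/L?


Volumetric ED = 411.13 Wh / 0.182 L = 2259 Wh/L

2259 Wh/L


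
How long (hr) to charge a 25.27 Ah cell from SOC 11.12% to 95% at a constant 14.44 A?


Step 1: dSOC = 95% - 11.12% = 83.88%
Step 2: delta_Ah = 25.27 * 83.88 / 100 = 21.196 Ah
Step 3: t = 21.196 / 14.44 = 1.468 hr

1.468 hr


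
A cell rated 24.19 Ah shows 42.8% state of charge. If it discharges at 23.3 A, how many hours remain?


Step 1: remaining = SOC/100 * C_total = 42.8/100 * 24.19 = 10.353 Ah
Step 2: t = remaining / I = 10.353 / 23.3 = 0.4443 hr

0.4443 hr


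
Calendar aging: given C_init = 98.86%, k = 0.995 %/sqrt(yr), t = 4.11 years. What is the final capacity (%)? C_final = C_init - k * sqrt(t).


sqrt(t) = sqrt(4.11) = 2.0273
C_final = 98.86 - 0.995 * 2.0273 = 96.84%

96.84%


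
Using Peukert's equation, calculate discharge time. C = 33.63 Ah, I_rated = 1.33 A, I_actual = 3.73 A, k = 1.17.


t_rated = C / I_rated = 33.63 / 1.33 = 25.286 hr
(I_rated/I)^k = (0.35657)^1.17 = 0.29923
t = t_rated * (I_rated/I)^k = 25.286 * 0.29923 = 7.566 hr

7.566 hr


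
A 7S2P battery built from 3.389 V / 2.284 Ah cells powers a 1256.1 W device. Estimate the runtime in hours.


Step 1: E_pack = Ns * V_cell * Np * C_cell = 7 * 3.389 * 2 * 2.284 = 108.37 Wh
Step 2: t = E_pack / P = 108.37 / 1256.1 = 0.08627 hr

0.08627 hr


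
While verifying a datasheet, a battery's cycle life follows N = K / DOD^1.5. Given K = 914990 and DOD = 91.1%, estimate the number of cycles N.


DOD^1.5 = 869.52
N = K / DOD^1.5 = 914990 / 869.52 = 1052

1052 cycles


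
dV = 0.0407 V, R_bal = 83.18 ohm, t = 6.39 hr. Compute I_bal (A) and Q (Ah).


First, Ohm's law: I_bal = 0.0407 V / 83.18 ohm = 4.8930e-04 A
Then Q = I * t = 4.8930e-04 A * 6.39 hr = 0.003127 Ah

I=4.8930e-04 A, Q=0.003127 Ah


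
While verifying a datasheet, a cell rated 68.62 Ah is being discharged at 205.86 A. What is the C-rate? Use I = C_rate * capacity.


Rearranging: C_rate = 205.86 / 68.62 = 3C

3C


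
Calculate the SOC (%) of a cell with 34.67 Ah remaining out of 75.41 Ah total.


SOC% = 34.67 / 75.41 * 100 = 45.98%

45.98%


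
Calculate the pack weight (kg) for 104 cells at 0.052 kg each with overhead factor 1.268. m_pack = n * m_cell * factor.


m_pack = n * m_cell * overhead = 104 * 0.052 * 1.268 = 6.857 kg

6.857 kg


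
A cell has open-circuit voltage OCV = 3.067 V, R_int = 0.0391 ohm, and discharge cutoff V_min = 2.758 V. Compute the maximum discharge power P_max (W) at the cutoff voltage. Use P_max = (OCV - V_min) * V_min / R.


P_max = (OCV - V_min) * V_min / R = (3.067 - 2.758) * 2.758 / 0.0391 = 0.309 * 2.758 / 0.0391 = 21.80 W

21.80 W


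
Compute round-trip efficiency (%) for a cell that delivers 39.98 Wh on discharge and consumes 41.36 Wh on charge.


Round-trip efficiency = 39.98/41.36 * 100% = 96.66%

96.66%


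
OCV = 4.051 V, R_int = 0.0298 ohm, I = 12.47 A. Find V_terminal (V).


V = OCV - I*R = 4.051 - 12.47 * 0.0298 = 3.679 V

3.679 V


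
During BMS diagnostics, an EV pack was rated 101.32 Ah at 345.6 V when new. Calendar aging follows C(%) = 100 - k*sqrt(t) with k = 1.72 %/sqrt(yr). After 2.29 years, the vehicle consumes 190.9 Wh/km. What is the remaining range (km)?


Step 1: capacity retention = 100 - 1.72 * sqrt(2.29) = 100 - 1.72 * 1.5133 = 97.397%
Step 2: C_now = 101.32 * 97.397/100 = 98.683 Ah
Step 3: E_pack = V * C_now = 345.6 * 98.683 = 34105 Wh
Step 4: range = E_pack / consumption = 34105 / 190.9 = 178.7 km

178.7 km


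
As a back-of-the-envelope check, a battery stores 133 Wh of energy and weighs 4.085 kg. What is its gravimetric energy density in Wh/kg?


Specific energy = 133 Wh / 4.085 kg = 32.56 Wh/kg

32.56 Wh/kg


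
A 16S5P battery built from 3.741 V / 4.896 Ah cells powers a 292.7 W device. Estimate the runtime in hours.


Step 1: E_pack = Ns * V_cell * Np * C_cell = 16 * 3.741 * 5 * 4.896 = 1465.3 Wh
Step 2: t = E_pack / P = 1465.3 / 292.7 = 5.006 hr

5.006 hr


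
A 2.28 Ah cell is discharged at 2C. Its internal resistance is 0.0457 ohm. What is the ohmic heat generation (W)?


Step 1: I = C_rate * capacity = 2 * 2.28 = 4.56 A
Step 2: Q = I^2 * R = 4.56^2 * 0.0457 = 20.794 * 0.0457 = 0.9503 W

0.9503 W


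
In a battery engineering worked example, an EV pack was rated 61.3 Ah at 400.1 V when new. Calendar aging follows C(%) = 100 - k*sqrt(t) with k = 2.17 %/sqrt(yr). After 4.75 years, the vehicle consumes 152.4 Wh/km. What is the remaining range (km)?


Step 1: capacity retention = 100 - 2.17 * sqrt(4.75) = 100 - 2.17 * 2.1794 = 95.271%
Step 2: C_now = 61.3 * 95.271/100 = 58.401 Ah
Step 3: E_pack = V * C_now = 400.1 * 58.401 = 23366 Wh
Step 4: range = E_pack / consumption = 23366 / 152.4 = 153.3 km

153.3 km


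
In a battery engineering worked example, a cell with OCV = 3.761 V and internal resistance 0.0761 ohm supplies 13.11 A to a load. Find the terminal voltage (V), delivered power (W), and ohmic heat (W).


Step 1: V_terminal = OCV - I*R = 3.761 - 13.11 * 0.0761 = 2.7633 V
Step 2: P_out = V_terminal * I = 2.7633 * 13.11 = 36.23 W
Step 3: Q = I^2 * R = 13.11^2 * 0.0761 = 13.08 W

V=2.7633 V, P=36.23 W, Q=13.08 W


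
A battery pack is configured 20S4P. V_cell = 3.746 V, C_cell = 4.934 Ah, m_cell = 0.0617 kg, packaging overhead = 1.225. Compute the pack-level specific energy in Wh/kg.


Step 1: V_pack = 20 * 3.746 = 74.92 V
Step 2: C_pack = 4 * 4.934 = 19.736 Ah
Step 3: E_pack = V_pack * C_pack = 74.92 * 19.736 = 1478.6 Wh
Step 4: m_pack = 20 * 4 * 0.0617 * 1.225 = 6.0466 kg
Step 5: ED = E_pack / m_pack = 1478.6 / 6.0466 = 244.5 Wh/kg

244.5 Wh/kg


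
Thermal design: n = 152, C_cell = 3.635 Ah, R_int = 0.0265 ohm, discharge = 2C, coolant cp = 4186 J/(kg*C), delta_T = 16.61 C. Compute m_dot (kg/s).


Step 1: I = 2 * 3.635 = 7.27 A
Step 2: Q_cell = I^2 * R = 7.27^2 * 0.0265 = 1.4006 W
Step 3: Q_total = 152 * 1.4006 = 212.89 W
Step 4: m_dot = Q_total / (cp * dT) = 212.89 / (4186 * 16.61) = 0.003062 kg/s

0.003062 kg/s


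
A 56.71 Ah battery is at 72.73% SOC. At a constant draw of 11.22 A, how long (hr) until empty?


Step 1: remaining = SOC/100 * C_total = 72.73/100 * 56.71 = 41.245 Ah
Step 2: t = remaining / I = 41.245 / 11.22 = 3.676 hr

3.676 hr


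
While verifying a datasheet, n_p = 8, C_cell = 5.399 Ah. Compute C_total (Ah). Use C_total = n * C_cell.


Parallel capacities add: 8 * 5.399 Ah = 43.192 Ah

43.192 Ah


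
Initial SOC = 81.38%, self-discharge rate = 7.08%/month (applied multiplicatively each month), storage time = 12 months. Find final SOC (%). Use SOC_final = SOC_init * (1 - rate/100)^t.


Monthly retention factor = 1 - 7.08/100 = 0.9292
Over 12 months: factor^12 = 0.4143
SOC_final = 81.38 * 0.4143 = 33.72%

33.72%


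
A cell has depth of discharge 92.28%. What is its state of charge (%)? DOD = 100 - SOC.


SOC = 100 - DOD = 100 - 92.28 = 7.72%

7.72%


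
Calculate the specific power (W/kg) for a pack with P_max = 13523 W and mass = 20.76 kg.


Specific power = 13523 W / 20.76 kg = 651.4 W/kg

651.4 W/kg


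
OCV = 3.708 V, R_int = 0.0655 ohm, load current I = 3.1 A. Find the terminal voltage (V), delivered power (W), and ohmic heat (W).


Step 1: V_terminal = OCV - I*R = 3.708 - 3.1 * 0.0655 = 3.505 V
Step 2: P_out = V_terminal * I = 3.505 * 3.1 = 10.87 W
Step 3: Q = I^2 * R = 3.1^2 * 0.0655 = 0.6295 W

V=3.505 V, P=10.87 W, Q=0.6295 W


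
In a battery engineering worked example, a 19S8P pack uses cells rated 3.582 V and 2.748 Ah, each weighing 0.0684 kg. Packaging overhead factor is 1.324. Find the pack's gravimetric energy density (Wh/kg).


Step 1: V_pack = 19 * 3.582 = 68.058 V
Step 2: C_pack = 8 * 2.748 = 21.984 Ah
Step 3: E_pack = V_pack * C_pack = 68.058 * 21.984 = 1496.2 Wh
Step 4: m_pack = 19 * 8 * 0.0684 * 1.324 = 13.765 kg
Step 5: ED = E_pack / m_pack = 1496.2 / 13.765 = 108.7 Wh/kg

108.7 Wh/kg


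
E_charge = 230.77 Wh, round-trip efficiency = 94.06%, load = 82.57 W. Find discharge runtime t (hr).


Step 1: E_discharge = eta/100 * E_charge = 94.06/100 * 230.77 = 217.06 Wh
Step 2: t = E_discharge / P = 217.06 / 82.57 = 2.629 hr

2.629 hr


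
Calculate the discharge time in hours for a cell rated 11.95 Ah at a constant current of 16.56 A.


Runtime = 11.95 Ah / 16.56 A = 0.7216 hr

0.7216 hr


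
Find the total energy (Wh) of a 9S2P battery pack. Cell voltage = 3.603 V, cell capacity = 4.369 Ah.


V_pack = 9 * 3.603 = 32.427 V
C_pack = 2 * 4.369 = 8.738 Ah
E = V_pack * C_pack = 32.427 * 8.738 = 283.3 Wh

283.3 Wh


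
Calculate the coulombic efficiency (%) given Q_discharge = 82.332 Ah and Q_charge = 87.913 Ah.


Coulombic efficiency = 82.332/87.913 * 100% = 93.65%

93.65%


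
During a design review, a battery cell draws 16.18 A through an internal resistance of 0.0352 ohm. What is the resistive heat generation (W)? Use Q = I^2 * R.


Q = I^2 * R = 16.18^2 * 0.0352 = 9.215 W

9.215 W


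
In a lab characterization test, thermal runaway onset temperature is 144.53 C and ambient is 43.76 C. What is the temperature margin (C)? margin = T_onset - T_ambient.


margin = T_onset - T_ambient = 144.53 - 43.76 = 100.77 C

100.77 C


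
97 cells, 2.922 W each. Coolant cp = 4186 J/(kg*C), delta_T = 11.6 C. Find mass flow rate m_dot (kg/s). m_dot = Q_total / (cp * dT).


Step 1: Total heat Q = 97 * 2.922 W = 283.43 W
Step 2: denom = cp * dT = 4186 * 11.6 = 48558
Step 3: m_dot = 283.43 / 48558 = 0.005837 kg/s

0.005837 kg/s


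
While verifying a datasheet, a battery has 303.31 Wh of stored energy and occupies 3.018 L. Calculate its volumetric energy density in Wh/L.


Volumetric ED = 303.31 Wh / 3.018 L = 100.5 Wh/L

100.5 Wh/L


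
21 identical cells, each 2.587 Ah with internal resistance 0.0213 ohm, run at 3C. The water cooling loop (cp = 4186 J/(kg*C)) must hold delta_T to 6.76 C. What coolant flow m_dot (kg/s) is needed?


Step 1: I = 3 * 2.587 = 7.761 A
Step 2: Q_cell = I^2 * R = 7.761^2 * 0.0213 = 1.283 W
Step 3: Q_total = 21 * 1.283 = 26.943 W
Step 4: m_dot = Q_total / (cp * dT) = 26.943 / (4186 * 6.76) = 9.521e-04 kg/s

9.521e-04 kg/s


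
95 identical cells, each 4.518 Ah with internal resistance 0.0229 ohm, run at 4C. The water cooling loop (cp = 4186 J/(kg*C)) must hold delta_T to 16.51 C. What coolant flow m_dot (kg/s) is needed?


Step 1: I = 4 * 4.518 = 18.072 A
Step 2: Q_cell = I^2 * R = 18.072^2 * 0.0229 = 7.4791 W
Step 3: Q_total = 95 * 7.4791 = 710.51 W
Step 4: m_dot = Q_total / (cp * dT) = 710.51 / (4186 * 16.51) = 0.01028 kg/s

0.01028 kg/s


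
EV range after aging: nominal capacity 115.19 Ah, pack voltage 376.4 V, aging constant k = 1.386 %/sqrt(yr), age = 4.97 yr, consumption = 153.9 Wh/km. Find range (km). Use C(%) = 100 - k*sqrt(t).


Step 1: capacity retention = 100 - 1.386 * sqrt(4.97) = 100 - 1.386 * 2.2293 = 96.91%
Step 2: C_now = 115.19 * 96.91/100 = 111.63 Ah
Step 3: E_pack = V * C_now = 376.4 * 111.63 = 42018 Wh
Step 4: range = E_pack / consumption = 42018 / 153.9 = 273.0 km

273.0 km


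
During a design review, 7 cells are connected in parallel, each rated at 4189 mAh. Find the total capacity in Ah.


Convert: C_cell = 4189 mAh = 4.189 Ah
C_total = 7 * 4.189 = 29.323 Ah

29.323 Ah


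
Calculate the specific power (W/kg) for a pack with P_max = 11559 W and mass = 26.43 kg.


Specific power = 11559 W / 26.43 kg = 437.3 W/kg

437.3 W/kg


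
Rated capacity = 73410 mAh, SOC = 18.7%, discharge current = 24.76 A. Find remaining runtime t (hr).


Convert: C_total = 73410 mAh = 73.41 Ah
Step 1: remaining = SOC/100 * C_total = 18.7/100 * 73.41 = 13.728 Ah
Step 2: t = remaining / I = 13.728 / 24.76 = 0.5544 hr

0.5544 hr


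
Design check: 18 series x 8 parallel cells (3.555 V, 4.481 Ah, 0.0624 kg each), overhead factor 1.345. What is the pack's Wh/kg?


Step 1: V_pack = 18 * 3.555 = 63.99 V
Step 2: C_pack = 8 * 4.481 = 35.848 Ah
Step 3: E_pack = V_pack * C_pack = 63.99 * 35.848 = 2293.9 Wh
Step 4: m_pack = 18 * 8 * 0.0624 * 1.345 = 12.086 kg
Step 5: ED = E_pack / m_pack = 2293.9 / 12.086 = 189.8 Wh/kg

189.8 Wh/kg


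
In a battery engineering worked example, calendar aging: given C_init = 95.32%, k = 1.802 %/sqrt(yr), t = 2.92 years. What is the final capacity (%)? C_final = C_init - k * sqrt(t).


Step 1: sqrt(2.92 yr) = 1.7088
Step 2: drop = 1.802 * 1.7088 = 3.0793
Step 3: C_final = 95.32 - 3.0793 = 92.24%

92.24%


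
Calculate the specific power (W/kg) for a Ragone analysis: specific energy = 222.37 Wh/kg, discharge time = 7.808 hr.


P_specific = E / t = 222.37 / 7.808 = 28.48 W/kg

28.48 W/kg


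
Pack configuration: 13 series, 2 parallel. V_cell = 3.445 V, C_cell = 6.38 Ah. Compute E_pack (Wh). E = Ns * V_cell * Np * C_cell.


E = Ns * Vcell * Np * Ccell = 13 * 3.445 * 2 * 6.38 = 571.5 Wh

571.5 Wh


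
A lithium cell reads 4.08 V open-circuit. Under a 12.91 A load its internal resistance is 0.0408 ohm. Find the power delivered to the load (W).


Step 1: V_terminal = OCV - I*R = 4.08 - 12.91 * 0.0408 = 3.5533 V
Step 2: P_out = V_terminal * I = 3.5533 * 12.91 = 45.87 W

45.87 W


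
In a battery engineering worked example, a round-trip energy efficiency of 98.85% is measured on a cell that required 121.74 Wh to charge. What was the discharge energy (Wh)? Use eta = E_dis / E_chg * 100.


E_dis = eta/100 * E_chg = 98.85/100 * 121.74 = 120.3 Wh

120.3 Wh


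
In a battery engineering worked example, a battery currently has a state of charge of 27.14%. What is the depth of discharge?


DOD = 100 - SOC = 100 - 27.14 = 72.86%

72.86%


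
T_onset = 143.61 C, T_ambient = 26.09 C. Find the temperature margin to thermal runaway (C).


Safety margin = 143.61 C - 26.09 C = 117.52 C

117.52 C


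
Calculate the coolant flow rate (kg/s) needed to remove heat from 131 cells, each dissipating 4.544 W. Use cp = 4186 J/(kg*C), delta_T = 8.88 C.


Q_total = 131 * 4.544 = 595.26 W
m_dot = Q_total / (cp * dT) = 595.26 / (4186 * 8.88) = 0.01601 kg/s

0.01601 kg/s


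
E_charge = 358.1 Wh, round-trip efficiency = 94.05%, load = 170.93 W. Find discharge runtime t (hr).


Step 1: E_discharge = eta/100 * E_charge = 94.05/100 * 358.1 = 336.79 Wh
Step 2: t = E_discharge / P = 336.79 / 170.93 = 1.970 hr

1.970 hr


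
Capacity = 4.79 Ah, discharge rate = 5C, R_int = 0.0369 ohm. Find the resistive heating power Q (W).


Step 1: I = C_rate * capacity = 5 * 4.79 = 23.95 A
Step 2: Q = I^2 * R = 23.95^2 * 0.0369 = 573.6 * 0.0369 = 21.17 W

21.17 W


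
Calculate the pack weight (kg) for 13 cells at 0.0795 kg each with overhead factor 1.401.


m_pack = n * m_cell * overhead = 13 * 0.0795 * 1.401 = 1.448 kg

1.448 kg


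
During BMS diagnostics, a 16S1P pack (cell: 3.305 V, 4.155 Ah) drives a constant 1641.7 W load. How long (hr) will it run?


Step 1: E_pack = Ns * V_cell * Np * C_cell = 16 * 3.305 * 1 * 4.155 = 219.72 Wh
Step 2: t = E_pack / P = 219.72 / 1641.7 = 0.1338 hr

0.1338 hr


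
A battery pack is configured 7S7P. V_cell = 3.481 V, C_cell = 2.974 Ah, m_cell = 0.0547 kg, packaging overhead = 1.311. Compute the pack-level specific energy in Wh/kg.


Step 1: V_pack = 7 * 3.481 = 24.367 V
Step 2: C_pack = 7 * 2.974 = 20.818 Ah
Step 3: E_pack = V_pack * C_pack = 24.367 * 20.818 = 507.27 Wh
Step 4: m_pack = 7 * 7 * 0.0547 * 1.311 = 3.5139 kg
Step 5: ED = E_pack / m_pack = 507.27 / 3.5139 = 144.4 Wh/kg

144.4 Wh/kg


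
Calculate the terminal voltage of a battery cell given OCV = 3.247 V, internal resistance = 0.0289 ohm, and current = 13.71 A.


IR drop = 13.71 * 0.0289 = 0.39622 V
V = 3.247 - 0.39622 = 2.851 V

2.851 V


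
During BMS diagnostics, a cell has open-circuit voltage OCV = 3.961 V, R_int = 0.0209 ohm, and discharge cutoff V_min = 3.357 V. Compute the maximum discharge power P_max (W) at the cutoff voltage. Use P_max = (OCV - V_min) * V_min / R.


dV = OCV - V_min = 0.604 V (so I_max = dV / R)
P_max = dV * V_min / R = 0.604 * 3.357 / 0.0209 = 97.02 W

97.02 W


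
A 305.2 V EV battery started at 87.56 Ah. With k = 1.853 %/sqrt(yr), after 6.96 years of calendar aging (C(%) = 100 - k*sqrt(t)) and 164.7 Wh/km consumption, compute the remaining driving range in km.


Step 1: capacity retention = 100 - 1.853 * sqrt(6.96) = 100 - 1.853 * 2.6382 = 95.111%
Step 2: C_now = 87.56 * 95.111/100 = 83.279 Ah
Step 3: E_pack = V * C_now = 305.2 * 83.279 = 25417 Wh
Step 4: range = E_pack / consumption = 25417 / 164.7 = 154.3 km

154.3 km


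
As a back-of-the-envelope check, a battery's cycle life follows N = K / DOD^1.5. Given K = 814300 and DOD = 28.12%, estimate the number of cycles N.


Step 1: DOD^1.5 = 28.12^1.5 = 149.12
Step 2: N = 814300 / 149.12 = 5461 cycles

5461 cycles


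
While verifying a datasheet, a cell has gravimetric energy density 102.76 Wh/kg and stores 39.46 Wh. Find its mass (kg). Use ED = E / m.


m = E / ED = 39.46 / 102.76 = 0.3840 kg

0.3840 kg


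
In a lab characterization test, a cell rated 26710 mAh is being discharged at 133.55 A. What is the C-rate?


Convert: capacity = 26710 mAh = 26.71 Ah
Rearranging: C_rate = 133.55 / 26.71 = 5C

5C


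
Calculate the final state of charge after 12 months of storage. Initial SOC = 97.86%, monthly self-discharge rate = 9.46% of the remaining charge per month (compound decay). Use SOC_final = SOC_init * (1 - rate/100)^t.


Monthly retention factor = 1 - 9.46/100 = 0.9054
Over 12 months: factor^12 = 0.30345
SOC_final = 97.86 * 0.30345 = 29.70%

29.70%


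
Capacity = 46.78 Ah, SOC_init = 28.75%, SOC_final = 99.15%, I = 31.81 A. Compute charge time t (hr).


delta_Ah = 46.78 * (99.15 - 28.75) / 100 = 32.933 Ah
t = delta_Ah / I = 32.933 / 31.81 = 1.035 hr

1.035 hr


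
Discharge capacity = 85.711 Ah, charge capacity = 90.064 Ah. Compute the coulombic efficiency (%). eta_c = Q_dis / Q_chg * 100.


eta_c = Q_dis / Q_chg * 100 = 85.711 / 90.064 * 100 = 95.17%

95.17%


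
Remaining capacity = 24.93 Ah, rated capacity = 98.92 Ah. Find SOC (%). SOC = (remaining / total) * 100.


SOC% = 24.93 / 98.92 * 100 = 25.20%

25.20%


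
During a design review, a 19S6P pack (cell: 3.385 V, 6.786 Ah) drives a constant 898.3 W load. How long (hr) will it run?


Step 1: E_pack = Ns * V_cell * Np * C_cell = 19 * 3.385 * 6 * 6.786 = 2618.6 Wh
Step 2: t = E_pack / P = 2618.6 / 898.3 = 2.915 hr

2.915 hr


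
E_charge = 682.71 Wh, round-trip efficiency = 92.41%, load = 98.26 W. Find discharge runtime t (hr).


Step 1: E_discharge = eta/100 * E_charge = 92.41/100 * 682.71 = 630.89 Wh
Step 2: t = E_discharge / P = 630.89 / 98.26 = 6.421 hr

6.421 hr


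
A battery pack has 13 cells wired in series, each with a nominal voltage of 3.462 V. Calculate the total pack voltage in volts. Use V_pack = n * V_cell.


Series voltages add: 13 * 3.462 V = 45.006 V

45.006 V


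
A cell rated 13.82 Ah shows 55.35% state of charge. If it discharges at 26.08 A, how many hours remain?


Step 1: remaining = SOC/100 * C_total = 55.35/100 * 13.82 = 7.6494 Ah
Step 2: t = remaining / I = 7.6494 / 26.08 = 0.2933 hr

0.2933 hr


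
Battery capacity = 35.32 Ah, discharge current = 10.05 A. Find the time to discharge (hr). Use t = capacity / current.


Runtime = 35.32 Ah / 10.05 A = 3.514 hr

3.514 hr


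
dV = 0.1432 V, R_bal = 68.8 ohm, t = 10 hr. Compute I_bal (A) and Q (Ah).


First, Ohm's law: I_bal = 0.1432 V / 68.8 ohm = 0.0020814 A
Then Q = I * t = 0.0020814 A * 10 hr = 0.02081 Ah

I=0.0020814 A, Q=0.02081 Ah


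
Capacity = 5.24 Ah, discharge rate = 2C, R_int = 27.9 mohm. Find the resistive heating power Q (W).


Convert: R = 27.9 mohm = 0.0279 ohm
Step 1: I = C_rate * capacity = 2 * 5.24 = 10.48 A
Step 2: Q = I^2 * R = 10.48^2 * 0.0279 = 109.83 * 0.0279 = 3.064 W

3.064 W


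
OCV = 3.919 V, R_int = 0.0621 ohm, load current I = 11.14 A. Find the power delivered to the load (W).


Step 1: V_terminal = OCV - I*R = 3.919 - 11.14 * 0.0621 = 3.2272 V
Step 2: P_out = V_terminal * I = 3.2272 * 11.14 = 35.95 W

35.95 W


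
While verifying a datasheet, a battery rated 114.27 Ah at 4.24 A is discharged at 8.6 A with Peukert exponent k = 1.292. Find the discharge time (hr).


t_rated = C / I_rated = 114.27 / 4.24 = 26.95 hr
(I_rated/I)^k = (0.49302)^1.292 = 0.40103
t = t_rated * (I_rated/I)^k = 26.95 * 0.40103 = 10.81 hr

10.81 hr


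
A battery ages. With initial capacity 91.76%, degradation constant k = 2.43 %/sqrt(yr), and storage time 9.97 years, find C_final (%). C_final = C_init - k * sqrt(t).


sqrt(t) = sqrt(9.97) = 3.1575
C_final = 91.76 - 2.43 * 3.1575 = 84.09%

84.09%


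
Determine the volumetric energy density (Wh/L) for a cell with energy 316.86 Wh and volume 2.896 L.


Volumetric ED = 316.86 Wh / 2.896 L = 109.4 Wh/L

109.4 Wh/L


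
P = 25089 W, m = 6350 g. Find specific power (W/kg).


Convert: m = 6350 g = 6.35 kg
Specific power = 25089 W / 6.35 kg = 3951 W/kg

3951 W/kg


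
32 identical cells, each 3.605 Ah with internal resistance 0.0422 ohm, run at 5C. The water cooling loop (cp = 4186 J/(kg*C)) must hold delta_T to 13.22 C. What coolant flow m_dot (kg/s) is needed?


Step 1: I = 5 * 3.605 = 18.025 A
Step 2: Q_cell = I^2 * R = 18.025^2 * 0.0422 = 13.711 W
Step 3: Q_total = 32 * 13.711 = 438.75 W
Step 4: m_dot = Q_total / (cp * dT) = 438.75 / (4186 * 13.22) = 0.007928 kg/s

0.007928 kg/s


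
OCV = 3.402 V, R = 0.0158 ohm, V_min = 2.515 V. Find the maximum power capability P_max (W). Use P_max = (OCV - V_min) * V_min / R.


dV = OCV - V_min = 0.887 V (so I_max = dV / R)
P_max = dV * V_min / R = 0.887 * 2.515 / 0.0158 = 141.2 W

141.2 W


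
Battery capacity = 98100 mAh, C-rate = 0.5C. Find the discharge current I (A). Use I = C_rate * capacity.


Convert: capacity = 98100 mAh = 98.1 Ah
At 0.5C: I = 0.5 * 98.1 Ah = 49.05 A

49.05 A


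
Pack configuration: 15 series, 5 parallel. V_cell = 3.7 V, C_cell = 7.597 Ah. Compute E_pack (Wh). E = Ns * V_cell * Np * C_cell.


E = Ns * Vcell * Np * Ccell = 15 * 3.7 * 5 * 7.597 = 2108 Wh

2108 Wh


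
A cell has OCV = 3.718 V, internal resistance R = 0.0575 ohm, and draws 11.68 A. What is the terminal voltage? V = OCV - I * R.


IR drop = 11.68 * 0.0575 = 0.6716 V
V = 3.718 - 0.6716 = 3.046 V

3.046 V


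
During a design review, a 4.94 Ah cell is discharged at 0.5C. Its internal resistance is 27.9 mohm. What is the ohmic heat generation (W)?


Convert: R = 27.9 mohm = 0.0279 ohm
Step 1: I = C_rate * capacity = 0.5 * 4.94 = 2.47 A
Step 2: Q = I^2 * R = 2.47^2 * 0.0279 = 6.1009 * 0.0279 = 0.1702 W

0.1702 W


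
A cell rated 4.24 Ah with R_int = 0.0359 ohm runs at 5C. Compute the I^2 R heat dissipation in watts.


Step 1: I = C_rate * capacity = 5 * 4.24 = 21.2 A
Step 2: Q = I^2 * R = 21.2^2 * 0.0359 = 449.44 * 0.0359 = 16.13 W

16.13 W


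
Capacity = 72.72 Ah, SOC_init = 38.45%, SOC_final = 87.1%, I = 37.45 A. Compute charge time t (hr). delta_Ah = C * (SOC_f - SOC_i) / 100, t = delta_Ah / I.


Step 1: dSOC = 87.1% - 38.45% = 48.65%
Step 2: delta_Ah = 72.72 * 48.65 / 100 = 35.378 Ah
Step 3: t = 35.378 / 37.45 = 0.9447 hr

0.9447 hr
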